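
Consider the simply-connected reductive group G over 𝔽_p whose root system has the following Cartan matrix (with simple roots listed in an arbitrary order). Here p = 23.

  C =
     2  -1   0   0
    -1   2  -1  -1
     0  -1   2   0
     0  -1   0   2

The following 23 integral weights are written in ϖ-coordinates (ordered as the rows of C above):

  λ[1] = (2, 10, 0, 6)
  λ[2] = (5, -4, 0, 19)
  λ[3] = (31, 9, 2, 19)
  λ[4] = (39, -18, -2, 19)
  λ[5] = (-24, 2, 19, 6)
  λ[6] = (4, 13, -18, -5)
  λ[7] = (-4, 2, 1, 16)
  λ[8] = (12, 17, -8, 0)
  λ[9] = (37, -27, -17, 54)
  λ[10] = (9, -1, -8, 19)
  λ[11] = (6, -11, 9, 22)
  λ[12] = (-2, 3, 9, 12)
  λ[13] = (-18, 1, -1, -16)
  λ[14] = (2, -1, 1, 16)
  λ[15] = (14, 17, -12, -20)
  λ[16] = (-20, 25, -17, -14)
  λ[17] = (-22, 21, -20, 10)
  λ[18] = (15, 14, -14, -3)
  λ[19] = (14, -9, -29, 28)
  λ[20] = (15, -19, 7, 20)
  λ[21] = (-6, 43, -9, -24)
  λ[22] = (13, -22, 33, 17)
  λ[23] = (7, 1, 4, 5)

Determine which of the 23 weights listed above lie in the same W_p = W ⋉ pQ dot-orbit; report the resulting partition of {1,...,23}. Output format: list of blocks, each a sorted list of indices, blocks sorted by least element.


Type D_4, rank 4, |W|=192; reorder rows/cols to standard.

Folding the 23 weights λ_j+ρ into Ā_23 (reps in the given 4-coord order):

  λ_1 → (3, 1, 1, 7) · λ_2 → (3, 0, 2, 17) · λ_3 → (3, 1, 6, 9) · λ_4 → (3, 0, 2, 17) · λ_5 → (3, 0, 0, 13) · λ_6 → (2, 2, 10, 3) · λ_7 → (3, 0, 2, 17) · λ_8 → (3, 1, 1, 7) · λ_9 → (2, 2, 10, 3) · λ_10 → (3, 0, 0, 13) · λ_11 → (3, 0, 0, 13) · λ_12 → (3, 1, 6, 9) · λ_13 → (8, 2, 5, 6) · λ_14 → (3, 0, 2, 17) · λ_15 → (3, 1, 1, 7) · λ_16 → (3, 1, 6, 9) · λ_17 → (3, 1, 1, 7) · λ_18 → (8, 2, 5, 6) · λ_19 → (8, 2, 5, 6) · λ_20 → (2, 2, 10, 3) · λ_21 → (8, 2, 5, 6) · λ_22 → (3, 1, 1, 7) · λ_23 → (8, 2, 5, 6)

Linkage partition of the 23 weights (6 classes, p=23):

[[1, 8, 15, 17, 22], [2, 4, 7, 14], [3, 12, 16], [5, 10, 11], [6, 9, 20], [13, 18, 19, 21, 23]]


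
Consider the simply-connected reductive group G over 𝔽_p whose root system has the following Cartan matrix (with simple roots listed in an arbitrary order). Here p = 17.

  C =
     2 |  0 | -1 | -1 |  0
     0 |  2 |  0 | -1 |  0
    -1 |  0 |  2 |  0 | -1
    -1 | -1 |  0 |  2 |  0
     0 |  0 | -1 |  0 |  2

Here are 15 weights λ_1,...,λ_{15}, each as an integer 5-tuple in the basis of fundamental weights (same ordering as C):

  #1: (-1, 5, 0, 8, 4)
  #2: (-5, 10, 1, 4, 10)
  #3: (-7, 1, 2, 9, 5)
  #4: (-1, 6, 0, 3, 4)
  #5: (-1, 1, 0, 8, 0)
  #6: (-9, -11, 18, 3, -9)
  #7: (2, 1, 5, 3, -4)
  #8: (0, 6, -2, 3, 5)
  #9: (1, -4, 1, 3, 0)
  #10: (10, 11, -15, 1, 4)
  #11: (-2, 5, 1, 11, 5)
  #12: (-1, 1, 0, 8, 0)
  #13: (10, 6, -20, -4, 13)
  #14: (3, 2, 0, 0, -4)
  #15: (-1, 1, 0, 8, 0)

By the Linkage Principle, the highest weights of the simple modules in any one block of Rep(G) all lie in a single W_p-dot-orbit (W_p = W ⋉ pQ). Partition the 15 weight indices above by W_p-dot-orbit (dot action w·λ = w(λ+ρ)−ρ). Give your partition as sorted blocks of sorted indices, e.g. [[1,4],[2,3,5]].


Cartan matrix: type A_5 (|W|=720); un-permuting the 5 rows.

Folding the 15 weights λ_j+ρ into Ā_17 (reps in the given 5-coord order):

  λ_1+ρ ↦ (0, 2, 1, 9, 1);  λ_2+ρ ↦ (2, 3, 2, 1, 1);  λ_3+ρ ↦ (3, 2, 3, 4, 3);  λ_4+ρ ↦ (0, 7, 1, 4, 5);  λ_5+ρ ↦ (0, 2, 1, 9, 1);  λ_6+ρ ↦ (3, 2, 3, 4, 3);  λ_7+ρ ↦ (3, 2, 3, 4, 3);  λ_8+ρ ↦ (0, 7, 1, 4, 5);  λ_9+ρ ↦ (2, 3, 2, 1, 1);  λ_10+ρ ↦ (2, 3, 2, 1, 1);  λ_11+ρ ↦ (0, 2, 1, 9, 1);  λ_12+ρ ↦ (0, 2, 1, 9, 1);  λ_13+ρ ↦ (3, 2, 3, 4, 3);  λ_14+ρ ↦ (2, 3, 2, 1, 1);  λ_15+ρ ↦ (0, 2, 1, 9, 1)

4 distinct reps among the 15 weights ⇒ 4 W_17-linkage classes:

[[1, 5, 11, 12, 15], [2, 9, 10, 14], [3, 6, 7, 13], [4, 8]]


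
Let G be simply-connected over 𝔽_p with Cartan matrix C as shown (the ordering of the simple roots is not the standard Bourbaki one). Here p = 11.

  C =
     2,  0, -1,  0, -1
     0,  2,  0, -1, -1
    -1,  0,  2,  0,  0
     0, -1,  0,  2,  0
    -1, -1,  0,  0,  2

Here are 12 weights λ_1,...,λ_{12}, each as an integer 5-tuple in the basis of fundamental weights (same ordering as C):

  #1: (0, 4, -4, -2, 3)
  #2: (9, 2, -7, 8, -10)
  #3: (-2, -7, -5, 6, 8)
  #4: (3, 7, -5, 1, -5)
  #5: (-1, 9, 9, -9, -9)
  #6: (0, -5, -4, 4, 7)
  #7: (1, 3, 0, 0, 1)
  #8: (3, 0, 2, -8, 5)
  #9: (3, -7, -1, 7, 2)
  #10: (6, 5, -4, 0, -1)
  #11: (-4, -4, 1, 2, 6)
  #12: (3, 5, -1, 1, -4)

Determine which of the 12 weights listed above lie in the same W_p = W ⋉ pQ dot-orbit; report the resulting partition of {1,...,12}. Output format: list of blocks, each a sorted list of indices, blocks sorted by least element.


C ↔ A_5 under row/col permutation; |W(A_5)| = 720.

Folding the 12 weights λ_j+ρ into Ā_11 (reps in the given 5-coord order):

  λ_1+ρ ↦ (2, 4, 1, 1, 2)
  λ_2+ρ ↦ (2, 4, 1, 1, 2)
  λ_3+ρ ↦ (2, 4, 1, 1, 2)
  λ_4+ρ ↦ (4, 4, 0, 2, 0)
  λ_5+ρ ↦ (2, 0, 1, 1, 6)
  λ_6+ρ ↦ (2, 4, 1, 1, 2)
  λ_7+ρ ↦ (2, 4, 1, 1, 2)
  λ_8+ρ ↦ (4, 4, 0, 2, 0)
  λ_9+ρ ↦ (1, 3, 0, 2, 3)
  λ_10+ρ ↦ (4, 4, 0, 2, 0)
  λ_11+ρ ↦ (2, 3, 1, 0, 1)
  λ_12+ρ ↦ (1, 3, 0, 2, 3)

Linkage partition of the 12 weights (5 classes, p=11):

[[1, 2, 3, 6, 7], [4, 8, 10], [5], [9, 12], [11]]


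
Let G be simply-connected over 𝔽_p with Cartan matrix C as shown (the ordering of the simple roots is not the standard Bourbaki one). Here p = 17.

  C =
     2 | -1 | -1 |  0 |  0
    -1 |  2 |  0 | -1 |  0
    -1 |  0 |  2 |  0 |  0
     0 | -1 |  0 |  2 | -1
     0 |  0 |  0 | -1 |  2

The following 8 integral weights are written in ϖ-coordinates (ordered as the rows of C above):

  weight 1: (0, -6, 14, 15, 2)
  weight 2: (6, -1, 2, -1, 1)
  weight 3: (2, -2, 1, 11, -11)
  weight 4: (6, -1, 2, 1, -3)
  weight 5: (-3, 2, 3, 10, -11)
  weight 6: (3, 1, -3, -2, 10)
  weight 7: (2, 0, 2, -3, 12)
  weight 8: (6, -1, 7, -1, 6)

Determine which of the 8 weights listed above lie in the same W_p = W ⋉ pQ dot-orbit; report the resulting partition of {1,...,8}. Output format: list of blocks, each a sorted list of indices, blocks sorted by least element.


Dynkin diagram of C (from the 8 off-diagonal −1 entries): A_5.

Alcove-folded reps (p=17, 8 weights, presented ϖ-order):

  λ_1 → (2, 1, 2, 1, 10);  λ_2 → (7, 0, 3, 0, 2);  λ_3 → (2, 1, 2, 1, 10);  λ_4 → (7, 0, 3, 0, 2);  λ_5 → (2, 1, 2, 1, 10);  λ_6 → (2, 1, 2, 1, 10);  λ_7 → (2, 1, 2, 1, 10);  λ_8 → (7, 0, 3, 0, 2)

Linkage partition of the 8 weights (2 classes, p=17):

[[1, 3, 5, 6, 7], [2, 4, 8]]


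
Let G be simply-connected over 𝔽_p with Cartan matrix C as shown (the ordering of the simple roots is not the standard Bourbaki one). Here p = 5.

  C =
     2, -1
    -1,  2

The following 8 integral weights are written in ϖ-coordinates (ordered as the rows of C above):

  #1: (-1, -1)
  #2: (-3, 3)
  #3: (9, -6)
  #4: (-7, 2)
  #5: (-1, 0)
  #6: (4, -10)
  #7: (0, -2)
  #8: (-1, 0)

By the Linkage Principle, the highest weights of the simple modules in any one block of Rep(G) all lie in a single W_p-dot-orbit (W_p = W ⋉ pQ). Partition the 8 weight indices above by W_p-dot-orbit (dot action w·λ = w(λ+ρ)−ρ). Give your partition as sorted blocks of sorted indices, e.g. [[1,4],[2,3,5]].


Type A_2, rank 2, |W|=6; reorder rows/cols to standard.

Each λ_j+ρ reduced to Ā_5; 2-tuples below use C's row order:

  λ_1+ρ ↦ (0, 0)
  λ_2+ρ ↦ (2, 2)
  λ_3+ρ ↦ (0, 0)
  λ_4+ρ ↦ (2, 2)
  λ_5+ρ ↦ (0, 1)
  λ_6+ρ ↦ (0, 1)
  λ_7+ρ ↦ (0, 1)
  λ_8+ρ ↦ (0, 1)

Linkage partition of the 8 weights (3 classes, p=5):

[[1, 3], [2, 4], [5, 6, 7, 8]]


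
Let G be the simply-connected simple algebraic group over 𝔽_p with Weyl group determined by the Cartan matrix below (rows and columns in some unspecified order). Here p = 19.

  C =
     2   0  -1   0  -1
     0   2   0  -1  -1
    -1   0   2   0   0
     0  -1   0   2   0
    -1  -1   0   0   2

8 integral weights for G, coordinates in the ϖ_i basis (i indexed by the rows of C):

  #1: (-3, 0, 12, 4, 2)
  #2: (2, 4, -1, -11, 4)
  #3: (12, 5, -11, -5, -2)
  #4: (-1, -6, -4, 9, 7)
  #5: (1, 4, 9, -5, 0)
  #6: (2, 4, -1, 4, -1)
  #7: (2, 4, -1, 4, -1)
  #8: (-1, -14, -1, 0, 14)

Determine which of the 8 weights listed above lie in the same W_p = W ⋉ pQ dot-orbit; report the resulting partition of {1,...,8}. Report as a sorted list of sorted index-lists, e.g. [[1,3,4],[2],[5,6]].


Root system A_5: the 5×5 matrix C matches after relabeling.

W_19-reps of the 8 weights in Ā_19 (same 5-coord order as C):

  [1] (2, 1, 10, 4, 1);  [2] (3, 5, 0, 5, 0);  [3] (2, 1, 10, 4, 1);  [4] (3, 5, 0, 5, 0);  [5] (2, 1, 10, 4, 1);  [6] (3, 5, 0, 5, 0);  [7] (3, 5, 0, 5, 0);  [8] (0, 1, 0, 12, 2)

3 distinct reps among the 8 weights ⇒ 3 W_19-linkage classes:

[[1, 3, 5], [2, 4, 6, 7], [8]]


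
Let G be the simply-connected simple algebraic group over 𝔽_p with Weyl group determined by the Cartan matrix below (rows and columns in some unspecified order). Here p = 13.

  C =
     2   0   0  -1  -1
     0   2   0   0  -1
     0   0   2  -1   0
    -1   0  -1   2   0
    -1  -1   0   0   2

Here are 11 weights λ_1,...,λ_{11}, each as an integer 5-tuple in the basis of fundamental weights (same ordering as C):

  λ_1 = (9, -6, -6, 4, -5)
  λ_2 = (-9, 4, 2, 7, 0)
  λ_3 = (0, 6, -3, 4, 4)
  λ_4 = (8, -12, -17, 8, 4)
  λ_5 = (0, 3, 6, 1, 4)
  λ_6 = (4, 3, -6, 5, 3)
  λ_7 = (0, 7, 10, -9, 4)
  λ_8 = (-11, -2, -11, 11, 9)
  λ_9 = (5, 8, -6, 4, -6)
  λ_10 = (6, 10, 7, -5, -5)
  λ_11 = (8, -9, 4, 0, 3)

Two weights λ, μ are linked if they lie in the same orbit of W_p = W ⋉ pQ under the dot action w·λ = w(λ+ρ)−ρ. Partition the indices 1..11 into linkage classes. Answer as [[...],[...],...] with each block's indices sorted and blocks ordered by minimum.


Dynkin diagram of C (from the 8 off-diagonal −1 entries): A_5.

λ_j+ρ reflected into Ā_13 (⟨·,θ^∨⟩≤13); 5-tuples as given:

  1: (1, 2, 3, 0, 5) · 2: (1, 2, 3, 0, 5) · 3: (1, 2, 3, 0, 5) · 4: (1, 2, 1, 2, 3) · 5: (1, 2, 1, 2, 3) · 6: (5, 2, 1, 0, 2) · 7: (5, 2, 1, 0, 2) · 8: (1, 0, 2, 8, 1) · 9: (1, 2, 3, 0, 5) · 10: (1, 2, 1, 2, 3) · 11: (5, 2, 1, 0, 2)

Grouping the 11 weights by Ā_13-representative: 4 linkage classes.

[[1, 2, 3, 9], [4, 5, 10], [6, 7, 11], [8]]


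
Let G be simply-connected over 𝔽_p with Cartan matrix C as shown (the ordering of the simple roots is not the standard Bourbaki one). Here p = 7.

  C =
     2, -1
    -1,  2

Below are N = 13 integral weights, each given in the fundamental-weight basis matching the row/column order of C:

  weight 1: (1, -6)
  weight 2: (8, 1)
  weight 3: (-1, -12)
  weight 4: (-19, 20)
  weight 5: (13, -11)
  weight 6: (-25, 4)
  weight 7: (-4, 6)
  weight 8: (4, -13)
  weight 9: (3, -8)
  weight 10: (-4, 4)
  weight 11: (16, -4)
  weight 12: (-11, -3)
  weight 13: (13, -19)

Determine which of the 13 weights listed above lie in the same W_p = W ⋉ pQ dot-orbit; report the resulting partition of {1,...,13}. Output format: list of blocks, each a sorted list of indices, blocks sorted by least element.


Cartan matrix: type A_2 (|W|=6); un-permuting the 2 rows.

Ā_7 reps of the 13 weights (A_2, coords as presented):

  [1] (3, 2)
  [2] (3, 2)
  [3] (3, 4)
  [4] (3, 0)
  [5] (3, 0)
  [6] (3, 2)
  [7] (3, 4)
  [8] (2, 0)
  [9] (3, 4)
  [10] (3, 2)
  [11] (3, 4)
  [12] (3, 2)
  [13] (3, 4)

Partition of {1..13} into 4 W_7-dot-orbits:

[[1, 2, 6, 10, 12], [3, 7, 9, 11, 13], [4, 5], [8]]


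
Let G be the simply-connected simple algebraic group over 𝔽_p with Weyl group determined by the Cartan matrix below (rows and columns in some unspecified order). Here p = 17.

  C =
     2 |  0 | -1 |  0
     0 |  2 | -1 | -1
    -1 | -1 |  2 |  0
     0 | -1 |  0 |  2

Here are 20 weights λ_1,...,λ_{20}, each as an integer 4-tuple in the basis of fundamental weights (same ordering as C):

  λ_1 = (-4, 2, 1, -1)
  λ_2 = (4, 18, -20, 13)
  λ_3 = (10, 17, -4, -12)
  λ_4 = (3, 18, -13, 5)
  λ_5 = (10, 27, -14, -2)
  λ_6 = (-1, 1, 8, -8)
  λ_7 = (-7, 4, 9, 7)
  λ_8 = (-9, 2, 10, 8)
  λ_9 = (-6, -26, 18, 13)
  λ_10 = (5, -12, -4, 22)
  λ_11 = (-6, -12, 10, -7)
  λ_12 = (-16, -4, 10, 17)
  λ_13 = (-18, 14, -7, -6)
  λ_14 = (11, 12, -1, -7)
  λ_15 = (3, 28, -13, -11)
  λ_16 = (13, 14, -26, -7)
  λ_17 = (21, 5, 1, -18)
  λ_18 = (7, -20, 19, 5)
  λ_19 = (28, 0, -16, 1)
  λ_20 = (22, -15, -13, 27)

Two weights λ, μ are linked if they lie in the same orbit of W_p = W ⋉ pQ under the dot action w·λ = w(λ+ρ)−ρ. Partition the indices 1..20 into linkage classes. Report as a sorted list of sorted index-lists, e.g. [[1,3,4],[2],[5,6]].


Cartan matrix: type A_4 (|W|=120); un-permuting the 4 rows.

Each λ_j+ρ reduced to Ā_17; 4-tuples below use C's row order:

  [1] (2, 2, 1, 0) · [2] (2, 2, 1, 0) · [3] (1, 4, 2, 2) · [4] (0, 5, 4, 2) · [5] (1, 4, 2, 2) · [6] (0, 5, 4, 2) · [7] (0, 5, 4, 2) · [8] (2, 3, 3, 3) · [9] (2, 3, 3, 3) · [10] (2, 3, 3, 3) · [11] (6, 5, 0, 6) · [12] (1, 4, 2, 2) · [13] (0, 5, 4, 2) · [14] (4, 5, 0, 2) · [15] (4, 5, 0, 2) · [16] (1, 4, 2, 2) · [17] (0, 5, 4, 2) · [18] (1, 4, 2, 2) · [19] (2, 2, 1, 0) · [20] (2, 3, 3, 3)

Partition of {1..20} into 6 W_17-dot-orbits:

[[1, 2, 19], [3, 5, 12, 16, 18], [4, 6, 7, 13, 17], [8, 9, 10, 20], [11], [14, 15]]


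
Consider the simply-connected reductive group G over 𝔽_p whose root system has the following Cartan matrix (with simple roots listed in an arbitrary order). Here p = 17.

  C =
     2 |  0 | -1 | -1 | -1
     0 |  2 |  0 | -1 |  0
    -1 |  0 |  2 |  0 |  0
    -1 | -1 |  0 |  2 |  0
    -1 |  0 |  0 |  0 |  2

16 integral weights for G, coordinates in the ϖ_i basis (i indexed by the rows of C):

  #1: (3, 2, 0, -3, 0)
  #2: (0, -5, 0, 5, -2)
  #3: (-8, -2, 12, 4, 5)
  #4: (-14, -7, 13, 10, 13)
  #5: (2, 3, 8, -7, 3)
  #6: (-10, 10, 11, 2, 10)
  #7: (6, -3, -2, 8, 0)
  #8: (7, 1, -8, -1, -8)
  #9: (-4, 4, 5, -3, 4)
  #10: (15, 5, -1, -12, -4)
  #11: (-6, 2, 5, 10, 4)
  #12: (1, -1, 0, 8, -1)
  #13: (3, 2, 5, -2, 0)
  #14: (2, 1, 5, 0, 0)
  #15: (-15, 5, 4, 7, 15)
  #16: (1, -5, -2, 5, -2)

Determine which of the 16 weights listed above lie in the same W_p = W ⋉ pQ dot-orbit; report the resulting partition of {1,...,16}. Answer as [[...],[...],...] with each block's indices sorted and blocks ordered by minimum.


Cartan matrix: type D_5 (|W|=1920); un-permuting the 5 rows.

Folding the 16 weights λ_j+ρ into Ā_17 (reps in the given 5-coord order):

  1: (2, 1, 1, 2, 1)
  2: (0, 4, 1, 2, 1)
  3: (3, 2, 6, 1, 1)
  4: (2, 1, 1, 2, 1)
  5: (3, 2, 6, 1, 1)
  6: (2, 0, 1, 3, 0)
  7: (0, 4, 1, 2, 1)
  8: (0, 4, 1, 2, 1)
  9: (2, 0, 1, 3, 0)
  10: (1, 4, 0, 1, 3)
  11: (2, 0, 1, 3, 0)
  12: (2, 0, 1, 3, 0)
  13: (3, 2, 6, 1, 1)
  14: (3, 2, 6, 1, 1)
  15: (1, 0, 8, 1, 1)
  16: (0, 4, 1, 2, 1)

Linkage partition of the 16 weights (6 classes, p=17):

[[1, 4], [2, 7, 8, 16], [3, 5, 13, 14], [6, 9, 11, 12], [10], [15]]


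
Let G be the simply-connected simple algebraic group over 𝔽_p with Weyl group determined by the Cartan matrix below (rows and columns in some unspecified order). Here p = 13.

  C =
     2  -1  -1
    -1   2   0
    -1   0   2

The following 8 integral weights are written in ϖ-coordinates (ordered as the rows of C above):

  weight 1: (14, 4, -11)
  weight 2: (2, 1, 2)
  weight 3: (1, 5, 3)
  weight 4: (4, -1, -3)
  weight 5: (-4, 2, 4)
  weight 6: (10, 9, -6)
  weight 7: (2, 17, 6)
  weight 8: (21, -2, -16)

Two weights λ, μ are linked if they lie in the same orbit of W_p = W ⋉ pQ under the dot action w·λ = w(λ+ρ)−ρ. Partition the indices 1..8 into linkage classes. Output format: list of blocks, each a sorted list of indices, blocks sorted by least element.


Dynkin diagram of C (from the 4 off-diagonal −1 entries): A_3.

W_13-reps of the 8 weights in Ā_13 (same 3-coord order as C):

  1: (3, 2, 3);  2: (3, 2, 3);  3: (2, 6, 4);  4: (3, 0, 2);  5: (3, 0, 2);  6: (3, 2, 3);  7: (3, 2, 3);  8: (2, 6, 4)

Partition of {1..8} into 3 W_13-dot-orbits:

[[1, 2, 6, 7], [3, 8], [4, 5]]


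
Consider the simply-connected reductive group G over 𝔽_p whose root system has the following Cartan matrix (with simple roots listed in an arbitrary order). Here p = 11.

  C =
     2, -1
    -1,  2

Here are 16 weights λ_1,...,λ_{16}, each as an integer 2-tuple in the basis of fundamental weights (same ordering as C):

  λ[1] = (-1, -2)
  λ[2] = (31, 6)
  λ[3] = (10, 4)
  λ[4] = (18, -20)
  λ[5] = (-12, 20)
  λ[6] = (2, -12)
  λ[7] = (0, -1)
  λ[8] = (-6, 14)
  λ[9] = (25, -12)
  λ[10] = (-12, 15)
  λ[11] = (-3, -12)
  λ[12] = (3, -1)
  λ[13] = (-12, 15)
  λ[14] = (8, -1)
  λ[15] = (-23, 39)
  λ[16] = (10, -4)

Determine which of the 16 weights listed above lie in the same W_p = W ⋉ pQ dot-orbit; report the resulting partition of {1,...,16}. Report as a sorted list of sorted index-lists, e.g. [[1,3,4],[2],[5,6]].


Type A_2, rank 2, |W|=6; reorder rows/cols to standard.

Alcove-folded reps (p=11, 16 weights, presented ϖ-order):

  λ_1 → (1, 0)
  λ_2 → (1, 6)
  λ_3 → (6, 0)
  λ_4 → (8, 3)
  λ_5 → (1, 0)
  λ_6 → (8, 3)
  λ_7 → (1, 0)
  λ_8 → (1, 6)
  λ_9 → (4, 0)
  λ_10 → (6, 0)
  λ_11 → (9, 0)
  λ_12 → (4, 0)
  λ_13 → (6, 0)
  λ_14 → (9, 0)
  λ_15 → (4, 0)
  λ_16 → (8, 3)

Grouping the 16 weights by Ā_11-representative: 6 linkage classes.

[[1, 5, 7], [2, 8], [3, 10, 13], [4, 6, 16], [9, 12, 15], [11, 14]]


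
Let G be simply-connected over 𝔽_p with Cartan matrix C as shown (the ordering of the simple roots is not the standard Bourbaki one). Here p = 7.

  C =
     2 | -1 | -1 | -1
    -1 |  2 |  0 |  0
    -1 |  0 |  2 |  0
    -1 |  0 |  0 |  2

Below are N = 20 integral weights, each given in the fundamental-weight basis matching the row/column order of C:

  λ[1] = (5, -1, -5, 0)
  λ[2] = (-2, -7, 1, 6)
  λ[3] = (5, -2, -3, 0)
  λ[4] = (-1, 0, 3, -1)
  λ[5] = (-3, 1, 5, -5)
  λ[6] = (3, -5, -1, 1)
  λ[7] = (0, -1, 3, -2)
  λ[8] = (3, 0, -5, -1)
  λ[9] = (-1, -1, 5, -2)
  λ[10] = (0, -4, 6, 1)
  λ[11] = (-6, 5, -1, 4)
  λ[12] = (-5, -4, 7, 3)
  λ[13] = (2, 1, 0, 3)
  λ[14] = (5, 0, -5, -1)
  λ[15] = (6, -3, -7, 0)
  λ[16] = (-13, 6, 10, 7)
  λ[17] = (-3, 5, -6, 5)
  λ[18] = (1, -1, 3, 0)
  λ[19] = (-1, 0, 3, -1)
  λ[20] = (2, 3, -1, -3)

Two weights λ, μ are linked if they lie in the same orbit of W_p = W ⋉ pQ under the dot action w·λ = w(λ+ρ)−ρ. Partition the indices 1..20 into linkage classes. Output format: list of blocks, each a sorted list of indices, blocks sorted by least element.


Cartan matrix: type D_4 (|W|=192); un-permuting the 4 rows.

Ā_7 reps of the 20 weights (D_4, coords as presented):

  [1] (0, 0, 4, 1) · [2] (0, 1, 5, 0) · [3] (0, 1, 2, 1) · [4] (0, 1, 4, 0) · [5] (0, 4, 0, 2) · [6] (0, 4, 0, 2) · [7] (0, 0, 4, 1) · [8] (0, 1, 4, 0) · [9] (0, 1, 5, 0) · [10] (0, 0, 4, 1) · [11] (0, 1, 5, 0) · [12] (1, 3, 0, 2) · [13] (0, 1, 2, 1) · [14] (0, 1, 4, 0) · [15] (0, 1, 5, 0) · [16] (0, 0, 4, 1) · [17] (0, 1, 2, 1) · [18] (0, 0, 4, 1) · [19] (0, 1, 4, 0) · [20] (0, 4, 0, 2)

Partition of {1..20} into 6 W_7-dot-orbits:

[[1, 7, 10, 16, 18], [2, 9, 11, 15], [3, 13, 17], [4, 8, 14, 19], [5, 6, 20], [12]]


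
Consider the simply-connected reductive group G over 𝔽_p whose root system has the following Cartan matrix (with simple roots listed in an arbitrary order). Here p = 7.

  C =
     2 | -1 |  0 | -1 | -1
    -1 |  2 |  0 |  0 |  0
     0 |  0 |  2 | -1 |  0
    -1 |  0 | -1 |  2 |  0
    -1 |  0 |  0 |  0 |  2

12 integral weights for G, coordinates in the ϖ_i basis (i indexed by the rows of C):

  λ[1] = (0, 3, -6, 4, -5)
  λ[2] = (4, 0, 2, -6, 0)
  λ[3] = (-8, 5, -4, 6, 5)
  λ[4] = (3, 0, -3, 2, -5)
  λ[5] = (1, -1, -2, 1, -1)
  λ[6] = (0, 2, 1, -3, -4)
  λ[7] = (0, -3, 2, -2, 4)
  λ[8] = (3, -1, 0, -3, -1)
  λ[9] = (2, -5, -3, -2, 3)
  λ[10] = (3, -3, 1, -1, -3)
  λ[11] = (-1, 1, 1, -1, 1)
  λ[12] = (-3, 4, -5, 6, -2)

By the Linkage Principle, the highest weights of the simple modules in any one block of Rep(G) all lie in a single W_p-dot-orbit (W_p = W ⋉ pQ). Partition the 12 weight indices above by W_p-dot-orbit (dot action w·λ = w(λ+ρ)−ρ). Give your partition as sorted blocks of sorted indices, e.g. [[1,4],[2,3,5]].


C ↔ D_5 under row/col permutation; |W(D_5)| = 1920.

Folding the 12 weights λ_j+ρ into Ā_7 (reps in the given 5-coord order):

  [1] (0, 1, 2, 0, 1)
  [2] (0, 1, 2, 0, 1)
  [3] (0, 1, 2, 0, 1)
  [4] (1, 0, 1, 0, 3)
  [5] (2, 0, 1, 1, 0)
  [6] (0, 1, 2, 0, 1)
  [7] (1, 0, 1, 0, 3)
  [8] (2, 0, 1, 1, 0)
  [9] (2, 0, 1, 1, 0)
  [10] (0, 2, 2, 0, 2)
  [11] (0, 2, 2, 0, 2)
  [12] (2, 0, 1, 1, 0)

These 12 weights hit 4 W_7-dot-orbits; sizes (4, 2, 4, 2):

[[1, 2, 3, 6], [4, 7], [5, 8, 9, 12], [10, 11]]


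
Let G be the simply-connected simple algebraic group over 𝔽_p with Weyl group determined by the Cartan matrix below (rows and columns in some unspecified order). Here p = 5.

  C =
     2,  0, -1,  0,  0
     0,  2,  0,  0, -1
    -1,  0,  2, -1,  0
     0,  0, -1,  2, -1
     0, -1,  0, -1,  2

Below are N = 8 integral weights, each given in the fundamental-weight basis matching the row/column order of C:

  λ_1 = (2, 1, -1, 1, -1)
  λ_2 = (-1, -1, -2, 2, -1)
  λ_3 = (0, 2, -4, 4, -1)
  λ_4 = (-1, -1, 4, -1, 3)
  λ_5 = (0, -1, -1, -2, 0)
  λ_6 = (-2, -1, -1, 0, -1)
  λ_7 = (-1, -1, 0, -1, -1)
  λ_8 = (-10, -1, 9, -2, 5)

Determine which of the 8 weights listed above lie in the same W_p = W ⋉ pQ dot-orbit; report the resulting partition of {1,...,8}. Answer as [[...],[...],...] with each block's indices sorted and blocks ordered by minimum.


C ↔ A_5 under row/col permutation; |W(A_5)| = 720.

Folding the 8 weights λ_j+ρ into Ā_5 (reps in the given 5-coord order):

  1: (1, 0, 0, 2, 0) · 2: (1, 0, 0, 2, 0) · 3: (1, 0, 0, 2, 0) · 4: (0, 0, 1, 0, 0) · 5: (0, 0, 1, 0, 0) · 6: (0, 0, 1, 0, 0) · 7: (0, 0, 1, 0, 0) · 8: (0, 0, 1, 0, 0)

2 distinct reps among the 8 weights ⇒ 2 W_5-linkage classes:

[[1, 2, 3], [4, 5, 6, 7, 8]]


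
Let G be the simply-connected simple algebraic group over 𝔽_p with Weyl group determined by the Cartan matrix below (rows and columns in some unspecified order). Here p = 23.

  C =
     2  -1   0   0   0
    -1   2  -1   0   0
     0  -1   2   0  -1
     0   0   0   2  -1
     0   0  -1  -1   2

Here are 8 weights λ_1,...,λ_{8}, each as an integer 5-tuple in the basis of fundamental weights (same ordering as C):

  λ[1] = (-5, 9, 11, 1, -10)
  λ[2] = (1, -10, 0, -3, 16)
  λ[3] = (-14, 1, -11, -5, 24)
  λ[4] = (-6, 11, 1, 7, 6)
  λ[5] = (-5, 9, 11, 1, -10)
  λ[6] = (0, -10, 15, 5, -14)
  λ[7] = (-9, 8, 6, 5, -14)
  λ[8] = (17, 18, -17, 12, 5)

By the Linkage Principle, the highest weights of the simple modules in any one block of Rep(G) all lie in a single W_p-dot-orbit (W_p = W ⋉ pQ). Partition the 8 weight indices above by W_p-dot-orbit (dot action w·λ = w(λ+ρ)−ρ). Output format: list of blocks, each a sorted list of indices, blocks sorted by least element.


C ↔ A_5 under row/col permutation; |W(A_5)| = 720.

Each λ_j+ρ reduced to Ā_23; 5-tuples below use C's row order:

  1: (4, 6, 3, 7, 2);  2: (1, 6, 2, 2, 7);  3: (6, 2, 11, 2, 0);  4: (1, 6, 2, 2, 7);  5: (4, 6, 3, 7, 2);  6: (3, 5, 1, 7, 0);  7: (3, 5, 1, 7, 0);  8: (1, 3, 2, 10, 4)

Partition of {1..8} into 5 W_23-dot-orbits:

[[1, 5], [2, 4], [3], [6, 7], [8]]


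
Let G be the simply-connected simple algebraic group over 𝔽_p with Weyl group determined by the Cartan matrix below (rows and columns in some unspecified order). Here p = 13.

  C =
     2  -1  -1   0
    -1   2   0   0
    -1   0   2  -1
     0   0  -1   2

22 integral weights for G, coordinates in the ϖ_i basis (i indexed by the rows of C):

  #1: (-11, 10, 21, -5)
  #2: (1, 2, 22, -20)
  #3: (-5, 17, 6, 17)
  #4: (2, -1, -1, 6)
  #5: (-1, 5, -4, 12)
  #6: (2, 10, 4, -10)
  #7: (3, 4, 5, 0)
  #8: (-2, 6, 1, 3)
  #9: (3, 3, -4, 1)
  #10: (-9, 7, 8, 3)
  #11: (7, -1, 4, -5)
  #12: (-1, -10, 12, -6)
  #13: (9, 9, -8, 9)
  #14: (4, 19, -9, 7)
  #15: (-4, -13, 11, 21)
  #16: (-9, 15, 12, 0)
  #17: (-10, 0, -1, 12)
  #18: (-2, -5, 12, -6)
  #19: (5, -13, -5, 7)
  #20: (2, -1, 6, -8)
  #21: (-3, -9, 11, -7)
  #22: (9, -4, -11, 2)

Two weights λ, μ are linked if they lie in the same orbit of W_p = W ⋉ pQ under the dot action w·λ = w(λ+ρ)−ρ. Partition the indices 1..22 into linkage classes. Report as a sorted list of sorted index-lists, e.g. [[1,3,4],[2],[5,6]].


Dynkin diagram of C (from the 6 off-diagonal −1 entries): A_4.

Alcove-folded reps (p=13, 22 weights, presented ϖ-order):

  λ_1 → (1, 4, 2, 1);  λ_2 → (4, 2, 4, 2);  λ_3 → (4, 1, 3, 5);  λ_4 → (3, 0, 0, 7);  λ_5 → (3, 0, 0, 7);  λ_6 → (1, 4, 2, 1);  λ_7 → (4, 2, 4, 2);  λ_8 → (1, 6, 1, 4);  λ_9 → (1, 4, 2, 1);  λ_10 → (8, 0, 1, 4);  λ_11 → (8, 0, 1, 4);  λ_12 → (8, 0, 1, 4);  λ_13 → (3, 0, 0, 7);  λ_14 → (4, 1, 3, 5);  λ_15 → (1, 4, 2, 1);  λ_16 → (4, 1, 3, 5);  λ_17 → (8, 0, 1, 4);  λ_18 → (4, 1, 3, 5);  λ_19 → (4, 2, 4, 2);  λ_20 → (3, 0, 0, 7);  λ_21 → (4, 2, 4, 2);  λ_22 → (3, 0, 0, 7)

Linkage partition of the 22 weights (6 classes, p=13):

[[1, 6, 9, 15], [2, 7, 19, 21], [3, 14, 16, 18], [4, 5, 13, 20, 22], [8], [10, 11, 12, 17]]


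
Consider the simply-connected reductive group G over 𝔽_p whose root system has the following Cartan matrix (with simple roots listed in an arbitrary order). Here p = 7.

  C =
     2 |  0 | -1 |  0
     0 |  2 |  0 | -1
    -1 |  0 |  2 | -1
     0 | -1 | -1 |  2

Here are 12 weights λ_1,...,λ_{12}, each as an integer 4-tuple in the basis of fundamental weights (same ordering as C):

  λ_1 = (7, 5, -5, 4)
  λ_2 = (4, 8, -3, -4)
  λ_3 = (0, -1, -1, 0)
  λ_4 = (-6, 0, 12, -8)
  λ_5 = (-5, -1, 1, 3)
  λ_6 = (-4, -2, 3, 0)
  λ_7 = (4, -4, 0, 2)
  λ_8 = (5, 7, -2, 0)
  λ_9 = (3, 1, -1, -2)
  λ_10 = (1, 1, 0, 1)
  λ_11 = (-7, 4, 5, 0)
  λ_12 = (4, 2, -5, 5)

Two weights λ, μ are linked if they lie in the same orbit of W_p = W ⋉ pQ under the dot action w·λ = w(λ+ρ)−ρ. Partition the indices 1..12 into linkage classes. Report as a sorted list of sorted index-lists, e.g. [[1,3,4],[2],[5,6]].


Type A_4, rank 4, |W|=120; reorder rows/cols to standard.

Each λ_j+ρ reduced to Ā_7; 4-tuples below use C's row order:

  λ_1 → (3, 1, 1, 0);  λ_2 → (2, 2, 1, 2);  λ_3 → (1, 0, 0, 1);  λ_4 → (1, 0, 0, 1);  λ_5 → (2, 0, 2, 2);  λ_6 → (3, 1, 1, 0);  λ_7 → (3, 1, 1, 0);  λ_8 → (1, 0, 0, 1);  λ_9 → (3, 1, 1, 0);  λ_10 → (2, 2, 1, 2);  λ_11 → (1, 0, 0, 1);  λ_12 → (2, 0, 2, 2)

Grouping the 12 weights by Ā_7-representative: 4 linkage classes.

[[1, 6, 7, 9], [2, 10], [3, 4, 8, 11], [5, 12]]


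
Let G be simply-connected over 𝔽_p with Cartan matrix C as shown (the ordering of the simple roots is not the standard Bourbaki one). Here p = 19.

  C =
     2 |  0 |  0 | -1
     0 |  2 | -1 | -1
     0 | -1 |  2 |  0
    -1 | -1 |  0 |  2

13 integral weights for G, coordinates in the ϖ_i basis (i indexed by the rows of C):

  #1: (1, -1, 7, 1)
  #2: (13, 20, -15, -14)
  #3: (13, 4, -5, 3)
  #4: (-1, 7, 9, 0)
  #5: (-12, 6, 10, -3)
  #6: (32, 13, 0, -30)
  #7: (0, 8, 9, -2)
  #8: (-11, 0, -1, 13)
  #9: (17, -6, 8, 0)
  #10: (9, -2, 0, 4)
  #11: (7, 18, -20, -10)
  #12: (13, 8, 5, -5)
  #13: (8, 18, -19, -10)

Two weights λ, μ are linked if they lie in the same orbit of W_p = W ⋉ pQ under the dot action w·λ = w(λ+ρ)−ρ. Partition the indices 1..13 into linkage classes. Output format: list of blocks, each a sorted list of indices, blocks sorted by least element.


Type A_4, rank 4, |W|=120; reorder rows/cols to standard.

Ā_19 reps of the 13 weights (A_4, coords as presented):

    λ_1 → (2, 0, 8, 2)
    λ_2 → (2, 6, 5, 5)
    λ_3 → (10, 1, 0, 4)
    λ_4 → (0, 8, 10, 1)
    λ_5 → (2, 6, 5, 5)
    λ_6 → (10, 1, 0, 4)
    λ_7 → (0, 8, 10, 1)
    λ_8 → (10, 1, 0, 4)
    λ_9 → (10, 1, 0, 4)
    λ_10 → (10, 1, 0, 4)
    λ_11 → (0, 8, 10, 1)
    λ_12 → (4, 5, 0, 4)
    λ_13 → (0, 8, 10, 1)

5 distinct reps among the 13 weights ⇒ 5 W_19-linkage classes:

[[1], [2, 5], [3, 6, 8, 9, 10], [4, 7, 11, 13], [12]]


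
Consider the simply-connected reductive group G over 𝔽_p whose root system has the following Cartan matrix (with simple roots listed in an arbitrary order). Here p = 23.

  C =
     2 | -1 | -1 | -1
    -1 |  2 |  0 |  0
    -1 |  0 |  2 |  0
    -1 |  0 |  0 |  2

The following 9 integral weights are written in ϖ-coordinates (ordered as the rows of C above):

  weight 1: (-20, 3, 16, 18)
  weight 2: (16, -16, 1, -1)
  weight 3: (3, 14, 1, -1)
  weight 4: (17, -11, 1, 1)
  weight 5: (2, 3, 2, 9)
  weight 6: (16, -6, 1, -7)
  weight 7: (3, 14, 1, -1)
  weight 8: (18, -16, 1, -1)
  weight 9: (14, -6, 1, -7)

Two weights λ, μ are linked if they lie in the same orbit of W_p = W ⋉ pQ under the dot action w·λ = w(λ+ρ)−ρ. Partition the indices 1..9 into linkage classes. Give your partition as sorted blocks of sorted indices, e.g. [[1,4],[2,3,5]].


Root system D_4: the 4×4 matrix C matches after relabeling.

W_23-reps of the 9 weights in Ā_23 (same 4-coord order as C):

  1: (2, 15, 2, 0) · 2: (2, 15, 2, 0) · 3: (2, 15, 2, 0) · 4: (1, 10, 2, 2) · 5: (3, 4, 3, 10) · 6: (4, 5, 2, 6) · 7: (2, 15, 2, 0) · 8: (2, 15, 2, 0) · 9: (4, 5, 2, 6)

Grouping the 9 weights by Ā_23-representative: 4 linkage classes.

[[1, 2, 3, 7, 8], [4], [5], [6, 9]]


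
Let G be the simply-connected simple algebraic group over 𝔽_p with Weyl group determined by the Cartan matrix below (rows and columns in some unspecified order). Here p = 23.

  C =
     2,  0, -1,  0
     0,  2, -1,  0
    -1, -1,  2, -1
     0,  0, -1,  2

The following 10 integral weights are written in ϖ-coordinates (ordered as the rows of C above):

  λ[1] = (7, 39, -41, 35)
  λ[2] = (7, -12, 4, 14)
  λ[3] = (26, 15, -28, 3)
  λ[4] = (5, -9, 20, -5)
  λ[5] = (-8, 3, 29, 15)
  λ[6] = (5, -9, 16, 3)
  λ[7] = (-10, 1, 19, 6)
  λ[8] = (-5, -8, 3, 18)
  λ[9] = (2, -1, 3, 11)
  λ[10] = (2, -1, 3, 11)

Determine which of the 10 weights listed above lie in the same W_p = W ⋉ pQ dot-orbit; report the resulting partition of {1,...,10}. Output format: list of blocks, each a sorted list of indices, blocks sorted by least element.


Dynkin diagram of C (from the 6 off-diagonal −1 entries): D_4.

Ā_23 reps of the 10 weights (D_4, coords as presented):

  1: (2, 4, 4, 0);  2: (2, 5, 1, 9);  3: (3, 0, 4, 12);  4: (2, 4, 4, 0);  5: (3, 0, 4, 12);  6: (2, 4, 4, 0);  7: (3, 4, 2, 1);  8: (3, 0, 4, 12);  9: (3, 0, 4, 12);  10: (3, 0, 4, 12)

4 distinct reps among the 10 weights ⇒ 4 W_23-linkage classes:

[[1, 4, 6], [2], [3, 5, 8, 9, 10], [7]]


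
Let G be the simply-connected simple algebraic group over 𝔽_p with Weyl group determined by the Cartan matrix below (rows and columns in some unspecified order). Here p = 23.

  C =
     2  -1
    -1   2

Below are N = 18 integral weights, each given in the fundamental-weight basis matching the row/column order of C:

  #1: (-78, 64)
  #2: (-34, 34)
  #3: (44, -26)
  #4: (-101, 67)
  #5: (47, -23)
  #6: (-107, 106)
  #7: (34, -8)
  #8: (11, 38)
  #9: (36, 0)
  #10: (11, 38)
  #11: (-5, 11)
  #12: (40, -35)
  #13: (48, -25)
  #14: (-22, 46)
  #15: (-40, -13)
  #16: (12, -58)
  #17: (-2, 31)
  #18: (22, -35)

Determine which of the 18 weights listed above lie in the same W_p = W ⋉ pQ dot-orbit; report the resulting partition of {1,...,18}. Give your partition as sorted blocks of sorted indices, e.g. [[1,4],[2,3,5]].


Cartan matrix: type A_2 (|W|=6); un-permuting the 2 rows.

λ_j+ρ reflected into Ā_23 (⟨·,θ^∨⟩≤23); 2-tuples as given:

    1: (4, 8)
    2: (11, 10)
    3: (2, 1)
    4: (8, 14)
    5: (2, 1)
    6: (8, 14)
    7: (11, 5)
    8: (11, 5)
    9: (8, 14)
    10: (11, 5)
    11: (4, 8)
    12: (11, 5)
    13: (2, 1)
    14: (2, 1)
    15: (11, 5)
    16: (11, 10)
    17: (8, 14)
    18: (0, 12)

Linkage partition of the 18 weights (6 classes, p=23):

[[1, 11], [2, 16], [3, 5, 13, 14], [4, 6, 9, 17], [7, 8, 10, 12, 15], [18]]


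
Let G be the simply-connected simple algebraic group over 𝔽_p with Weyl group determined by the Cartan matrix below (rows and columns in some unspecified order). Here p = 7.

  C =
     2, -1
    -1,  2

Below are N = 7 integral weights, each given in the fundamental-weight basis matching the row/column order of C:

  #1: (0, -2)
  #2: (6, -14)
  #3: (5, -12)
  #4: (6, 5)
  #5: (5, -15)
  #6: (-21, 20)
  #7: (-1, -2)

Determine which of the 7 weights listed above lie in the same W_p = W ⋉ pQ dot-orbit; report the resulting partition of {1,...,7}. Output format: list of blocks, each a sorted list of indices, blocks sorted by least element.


C ↔ A_2 under row/col permutation; |W(A_2)| = 6.

Each λ_j+ρ reduced to Ā_7; 2-tuples below use C's row order:

    λ_1+ρ ↦ (0, 1)
    λ_2+ρ ↦ (0, 1)
    λ_3+ρ ↦ (1, 2)
    λ_4+ρ ↦ (1, 0)
    λ_5+ρ ↦ (0, 1)
    λ_6+ρ ↦ (1, 0)
    λ_7+ρ ↦ (1, 0)

3 distinct reps among the 7 weights ⇒ 3 W_7-linkage classes:

[[1, 2, 5], [3], [4, 6, 7]]


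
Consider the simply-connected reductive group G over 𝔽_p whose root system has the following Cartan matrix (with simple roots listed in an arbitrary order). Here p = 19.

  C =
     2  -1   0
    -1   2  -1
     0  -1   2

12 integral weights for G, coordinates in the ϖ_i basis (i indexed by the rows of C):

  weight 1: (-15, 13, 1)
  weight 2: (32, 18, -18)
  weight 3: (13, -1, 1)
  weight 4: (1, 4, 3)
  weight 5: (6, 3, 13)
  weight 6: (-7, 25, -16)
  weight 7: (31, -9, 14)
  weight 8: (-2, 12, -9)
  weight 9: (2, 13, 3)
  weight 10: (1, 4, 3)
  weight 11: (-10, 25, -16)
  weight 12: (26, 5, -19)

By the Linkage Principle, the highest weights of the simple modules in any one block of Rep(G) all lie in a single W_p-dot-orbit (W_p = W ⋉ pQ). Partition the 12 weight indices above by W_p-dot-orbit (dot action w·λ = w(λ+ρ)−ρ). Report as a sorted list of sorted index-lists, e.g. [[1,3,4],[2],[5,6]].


Dynkin diagram of C (from the 4 off-diagonal −1 entries): A_3.

W_19-reps of the 12 weights in Ā_19 (same 3-coord order as C):

  λ_1+ρ ↦ (14, 0, 2) · λ_2+ρ ↦ (14, 0, 2) · λ_3+ρ ↦ (14, 0, 2) · λ_4+ρ ↦ (2, 5, 4) · λ_5+ρ ↦ (1, 4, 8) · λ_6+ρ ↦ (1, 4, 8) · λ_7+ρ ↦ (1, 4, 8) · λ_8+ρ ↦ (1, 4, 8) · λ_9+ρ ↦ (1, 14, 2) · λ_10+ρ ↦ (2, 5, 4) · λ_11+ρ ↦ (2, 2, 8) · λ_12+ρ ↦ (1, 4, 8)

5 distinct reps among the 12 weights ⇒ 5 W_19-linkage classes:

[[1, 2, 3], [4, 10], [5, 6, 7, 8, 12], [9], [11]]


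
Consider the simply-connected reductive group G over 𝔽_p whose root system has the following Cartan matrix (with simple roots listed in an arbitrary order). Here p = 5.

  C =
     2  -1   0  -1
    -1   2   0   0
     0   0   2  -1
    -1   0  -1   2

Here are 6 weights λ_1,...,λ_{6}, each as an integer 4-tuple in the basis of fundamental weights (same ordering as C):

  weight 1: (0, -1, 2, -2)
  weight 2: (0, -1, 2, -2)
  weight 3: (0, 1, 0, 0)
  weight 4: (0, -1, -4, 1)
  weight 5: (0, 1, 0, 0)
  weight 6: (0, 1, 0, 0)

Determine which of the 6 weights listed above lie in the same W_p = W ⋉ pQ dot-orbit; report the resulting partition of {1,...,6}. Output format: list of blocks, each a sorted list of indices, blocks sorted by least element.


Type A_4, rank 4, |W|=120; reorder rows/cols to standard.

λ_j+ρ reflected into Ā_5 (⟨·,θ^∨⟩≤5); 4-tuples as given:

  1: (0, 0, 2, 1)
  2: (0, 0, 2, 1)
  3: (1, 2, 1, 1)
  4: (0, 0, 2, 1)
  5: (1, 2, 1, 1)
  6: (1, 2, 1, 1)

2 distinct reps among the 6 weights ⇒ 2 W_5-linkage classes:

[[1, 2, 4], [3, 5, 6]]


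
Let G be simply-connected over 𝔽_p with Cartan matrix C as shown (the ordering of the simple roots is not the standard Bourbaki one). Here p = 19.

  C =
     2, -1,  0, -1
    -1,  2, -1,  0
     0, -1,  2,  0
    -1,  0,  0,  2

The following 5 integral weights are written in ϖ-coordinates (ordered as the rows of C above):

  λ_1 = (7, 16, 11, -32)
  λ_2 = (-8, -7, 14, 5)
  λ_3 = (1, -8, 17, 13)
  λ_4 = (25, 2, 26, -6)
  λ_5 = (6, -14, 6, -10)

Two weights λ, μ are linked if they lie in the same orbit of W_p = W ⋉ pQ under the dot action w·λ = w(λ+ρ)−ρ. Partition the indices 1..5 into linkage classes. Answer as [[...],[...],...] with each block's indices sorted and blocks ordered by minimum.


C ↔ A_4 under row/col permutation; |W(A_4)| = 120.

Ā_19 reps of the 5 weights (A_4, coords as presented):

  λ_1+ρ ↦ (1, 6, 2, 6);  λ_2+ρ ↦ (1, 6, 2, 6);  λ_3+ρ ↦ (5, 2, 3, 1);  λ_4+ρ ↦ (5, 2, 3, 1);  λ_5+ρ ↦ (1, 6, 2, 6)

Partition of {1..5} into 2 W_19-dot-orbits:

[[1, 2, 5], [3, 4]]


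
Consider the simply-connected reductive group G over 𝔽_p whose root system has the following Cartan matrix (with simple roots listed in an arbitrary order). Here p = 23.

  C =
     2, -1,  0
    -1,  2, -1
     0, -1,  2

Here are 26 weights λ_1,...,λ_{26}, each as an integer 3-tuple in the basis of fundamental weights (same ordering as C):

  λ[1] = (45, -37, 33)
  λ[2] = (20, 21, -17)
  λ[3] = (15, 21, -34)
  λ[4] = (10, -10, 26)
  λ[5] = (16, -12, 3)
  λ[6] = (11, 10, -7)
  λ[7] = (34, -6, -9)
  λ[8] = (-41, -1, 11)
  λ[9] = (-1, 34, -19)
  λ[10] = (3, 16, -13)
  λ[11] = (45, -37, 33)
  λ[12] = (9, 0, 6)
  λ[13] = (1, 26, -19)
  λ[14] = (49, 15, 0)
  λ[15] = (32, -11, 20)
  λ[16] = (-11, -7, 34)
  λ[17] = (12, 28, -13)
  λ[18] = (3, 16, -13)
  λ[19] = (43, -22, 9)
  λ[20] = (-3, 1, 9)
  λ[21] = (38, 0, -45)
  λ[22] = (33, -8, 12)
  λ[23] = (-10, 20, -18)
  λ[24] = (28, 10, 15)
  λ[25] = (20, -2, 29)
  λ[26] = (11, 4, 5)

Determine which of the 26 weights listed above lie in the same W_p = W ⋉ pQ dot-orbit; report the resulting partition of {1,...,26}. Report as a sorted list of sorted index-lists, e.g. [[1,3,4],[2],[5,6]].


Type A_3, rank 3, |W|=24; reorder rows/cols to standard.

Each λ_j+ρ reduced to Ā_23; 3-tuples below use C's row order:

  1: (2, 0, 10)
  2: (1, 2, 4)
  3: (10, 1, 7)
  4: (4, 5, 12)
  5: (6, 4, 7)
  6: (12, 5, 6)
  7: (10, 1, 7)
  8: (12, 5, 6)
  9: (12, 5, 6)
  10: (4, 5, 12)
  11: (2, 0, 10)
  12: (10, 1, 7)
  13: (4, 5, 12)
  14: (1, 2, 4)
  15: (2, 0, 10)
  16: (6, 4, 7)
  17: (6, 4, 7)
  18: (4, 5, 12)
  19: (2, 0, 10)
  20: (2, 0, 10)
  21: (1, 2, 4)
  22: (6, 4, 7)
  23: (4, 5, 12)
  24: (6, 4, 7)
  25: (1, 2, 4)
  26: (12, 5, 6)

These 26 weights hit 6 W_23-dot-orbits; sizes (5, 4, 3, 5, 5, 4):

[[1, 11, 15, 19, 20], [2, 14, 21, 25], [3, 7, 12], [4, 10, 13, 18, 23], [5, 16, 17, 22, 24], [6, 8, 9, 26]]


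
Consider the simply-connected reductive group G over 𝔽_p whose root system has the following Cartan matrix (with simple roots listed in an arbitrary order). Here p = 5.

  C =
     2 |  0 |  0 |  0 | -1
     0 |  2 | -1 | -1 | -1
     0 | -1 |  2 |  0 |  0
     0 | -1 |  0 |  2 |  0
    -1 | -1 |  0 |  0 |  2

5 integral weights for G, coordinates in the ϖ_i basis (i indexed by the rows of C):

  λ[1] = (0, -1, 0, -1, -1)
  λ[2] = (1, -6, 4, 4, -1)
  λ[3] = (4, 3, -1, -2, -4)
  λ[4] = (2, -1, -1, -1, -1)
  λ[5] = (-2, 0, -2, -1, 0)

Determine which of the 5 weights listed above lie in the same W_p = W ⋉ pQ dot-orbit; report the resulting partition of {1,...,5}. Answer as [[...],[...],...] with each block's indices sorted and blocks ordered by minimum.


Root system D_5: the 5×5 matrix C matches after relabeling.

Ā_5 reps of the 5 weights (D_5, coords as presented):

    [1] (1, 0, 1, 0, 0)
    [2] (3, 0, 0, 0, 0)
    [3] (1, 0, 1, 0, 0)
    [4] (3, 0, 0, 0, 0)
    [5] (1, 0, 1, 0, 0)

Grouping the 5 weights by Ā_5-representative: 2 linkage classes.

[[1, 3, 5], [2, 4]]


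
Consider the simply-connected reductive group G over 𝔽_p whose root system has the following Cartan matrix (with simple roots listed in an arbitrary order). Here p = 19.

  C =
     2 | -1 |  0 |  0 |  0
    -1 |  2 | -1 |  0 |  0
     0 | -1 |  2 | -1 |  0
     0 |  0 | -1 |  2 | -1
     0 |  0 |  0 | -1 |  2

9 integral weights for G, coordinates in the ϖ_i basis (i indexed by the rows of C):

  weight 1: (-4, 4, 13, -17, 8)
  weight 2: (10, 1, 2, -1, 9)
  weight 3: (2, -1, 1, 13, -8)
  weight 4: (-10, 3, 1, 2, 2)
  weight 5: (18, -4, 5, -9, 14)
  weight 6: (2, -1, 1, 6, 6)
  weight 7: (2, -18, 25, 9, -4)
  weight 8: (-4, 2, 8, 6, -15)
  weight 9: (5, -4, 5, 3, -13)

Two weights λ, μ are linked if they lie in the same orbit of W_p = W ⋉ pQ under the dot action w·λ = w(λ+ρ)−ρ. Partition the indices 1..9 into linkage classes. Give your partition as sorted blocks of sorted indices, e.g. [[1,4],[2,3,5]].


Root system A_5: the 5×5 matrix C matches after relabeling.

W_19-reps of the 9 weights in Ā_19 (same 5-coord order as C):

  [1] (3, 0, 2, 7, 7)
  [2] (4, 2, 3, 0, 3)
  [3] (3, 0, 2, 7, 7)
  [4] (4, 2, 3, 0, 3)
  [5] (4, 2, 3, 0, 3)
  [6] (3, 0, 2, 7, 7)
  [7] (3, 0, 2, 7, 7)
  [8] (3, 0, 2, 7, 7)
  [9] (1, 2, 3, 3, 4)

These 9 weights hit 3 W_19-dot-orbits; sizes (5, 3, 1):

[[1, 3, 6, 7, 8], [2, 4, 5], [9]]
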